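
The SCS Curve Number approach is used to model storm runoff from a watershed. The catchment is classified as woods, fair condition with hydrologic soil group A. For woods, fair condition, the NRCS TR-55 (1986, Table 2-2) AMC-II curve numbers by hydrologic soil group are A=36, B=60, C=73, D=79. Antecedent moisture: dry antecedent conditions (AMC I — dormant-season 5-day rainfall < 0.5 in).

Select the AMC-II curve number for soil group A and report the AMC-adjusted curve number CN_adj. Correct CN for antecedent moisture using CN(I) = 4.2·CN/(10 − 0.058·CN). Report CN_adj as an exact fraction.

CN_adj = 18900/989 ≈ 19.110

NRCS table: woods, fair condition, soil group A → CN(II) = 36
CN(I) from CN(II)=36: (4.2·36)/(10 − 0.058·36) = 18900/989 ≈ 19.110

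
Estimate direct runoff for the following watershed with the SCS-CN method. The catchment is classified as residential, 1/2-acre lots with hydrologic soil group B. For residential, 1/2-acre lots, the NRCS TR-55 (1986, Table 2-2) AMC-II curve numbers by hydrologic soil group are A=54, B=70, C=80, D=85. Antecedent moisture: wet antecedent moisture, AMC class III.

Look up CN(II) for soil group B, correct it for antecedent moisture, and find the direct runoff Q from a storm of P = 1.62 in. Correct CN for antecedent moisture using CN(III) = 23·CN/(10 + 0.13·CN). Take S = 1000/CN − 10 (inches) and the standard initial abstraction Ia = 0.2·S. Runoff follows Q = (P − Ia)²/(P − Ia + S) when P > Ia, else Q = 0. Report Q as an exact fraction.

NRCS table: residential, 1/2-acre lots, soil group B → CN(II) = 70
CN(III) from CN(II)=70: (23·70)/(10 + 0.13·70) = 16100/191 ≈ 84.293
Retention S: 1000/CN − 10 with CN=84.293 → S = 300/161 ≈ 1.863 in
Ia = 0.2·(300/161) = 60/161 in ≈ 0.373 in
P − Ia = 1.620 − 0.373 = 10041/8050 ≈ 1.247 in (> 0, runoff occurs)
Runoff Q = (P−Ia)²/(P−Ia+S) = (1.247)²/(1.247+1.863) = 33607227/67193350 ≈ 0.500 in

Q = 33607227/67193350 in ≈ 0.500 in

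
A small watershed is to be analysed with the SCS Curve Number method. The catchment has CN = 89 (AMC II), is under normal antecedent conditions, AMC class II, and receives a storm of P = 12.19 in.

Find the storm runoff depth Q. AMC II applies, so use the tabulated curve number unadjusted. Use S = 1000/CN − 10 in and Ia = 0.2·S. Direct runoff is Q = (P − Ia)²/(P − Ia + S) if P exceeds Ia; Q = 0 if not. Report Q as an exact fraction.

Average conditions: CN = 89 (no AMC adjustment).
Retention S: 1000/CN − 10 with CN=89.000 → S = 110/89 ≈ 1.236 in
Ia = 0.2·(110/89) = 22/89 in ≈ 0.247 in
Excess rainfall: 12.190 − 0.247 = 11.943 in; P > Ia so Q > 0
Q = (106291/8900)²/((106291/8900) + 110/89) = (11297776681/79210000)/(117291/8900) = 11297776681/1043889900 in ≈ 10.823 in

Q = 11297776681/1043889900 in ≈ 10.823 in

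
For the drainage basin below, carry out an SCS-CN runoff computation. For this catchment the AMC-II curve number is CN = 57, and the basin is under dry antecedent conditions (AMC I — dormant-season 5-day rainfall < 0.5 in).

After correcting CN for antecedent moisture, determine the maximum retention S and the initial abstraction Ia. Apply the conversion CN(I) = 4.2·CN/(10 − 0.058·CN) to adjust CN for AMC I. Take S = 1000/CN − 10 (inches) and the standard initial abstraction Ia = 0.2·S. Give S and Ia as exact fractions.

Dry (AMC I): CN(I) = 4.2·57/(10 − 0.058·57) = (1197/5)/(3347/500) = 119700/3347 ≈ 35.763
Retention S: 1000/CN − 10 with CN=35.763 → S = 21500/1197 ≈ 17.962 in
Initial abstraction Ia = S/5 = (21500/1197)/5 = 4300/1197 ≈ 3.592 in

S = 21500/1197 in ≈ 17.962 in; Ia = 4300/1197 in ≈ 3.592 in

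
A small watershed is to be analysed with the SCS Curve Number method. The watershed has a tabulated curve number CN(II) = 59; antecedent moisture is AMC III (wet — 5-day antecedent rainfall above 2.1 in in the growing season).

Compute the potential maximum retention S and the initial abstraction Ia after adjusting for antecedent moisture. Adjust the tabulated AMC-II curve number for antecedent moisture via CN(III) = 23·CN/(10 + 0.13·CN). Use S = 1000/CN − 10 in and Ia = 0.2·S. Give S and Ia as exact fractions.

Adjust CN=59 to AMC III: 23·59/(10 + 0.13·59) → 1357 ÷ (1767/100) = 135700/1767 ≈ 76.797
S = 1000/(135700/1767) − 10 = 4100/1357 in ≈ 3.021 in
Initial abstraction Ia = S/5 = (4100/1357)/5 = 820/1357 ≈ 0.604 in

S = 4100/1357 in ≈ 3.021 in; Ia = 820/1357 in ≈ 0.604 in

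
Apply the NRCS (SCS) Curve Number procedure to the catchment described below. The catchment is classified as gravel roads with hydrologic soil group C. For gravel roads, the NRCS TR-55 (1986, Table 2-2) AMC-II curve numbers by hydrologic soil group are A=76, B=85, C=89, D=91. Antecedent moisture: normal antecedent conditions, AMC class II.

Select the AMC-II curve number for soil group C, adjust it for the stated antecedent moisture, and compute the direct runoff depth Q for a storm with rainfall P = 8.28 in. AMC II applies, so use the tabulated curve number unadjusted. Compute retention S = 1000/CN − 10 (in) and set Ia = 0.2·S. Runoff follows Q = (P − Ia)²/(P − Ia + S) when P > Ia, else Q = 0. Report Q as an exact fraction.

NRCS table: gravel roads, soil group C → CN(II) = 89
Average conditions: CN = 89 (no AMC adjustment).
Max retention: S = 1000/89 − 10 = 110/89 in (≈ 1.236 in)
Ia = 0.2S: 0.2·1.236 = 0.247 in (exactly 22/89)
Since P=8.280 > Ia=0.247: effective rainfall P−Ia = 17873/2225 in
Q: (17873/2225)² ÷ (20623/2225) = 319444129/45886175 in (≈ 6.962 in)

Q = 319444129/45886175 in ≈ 6.962 in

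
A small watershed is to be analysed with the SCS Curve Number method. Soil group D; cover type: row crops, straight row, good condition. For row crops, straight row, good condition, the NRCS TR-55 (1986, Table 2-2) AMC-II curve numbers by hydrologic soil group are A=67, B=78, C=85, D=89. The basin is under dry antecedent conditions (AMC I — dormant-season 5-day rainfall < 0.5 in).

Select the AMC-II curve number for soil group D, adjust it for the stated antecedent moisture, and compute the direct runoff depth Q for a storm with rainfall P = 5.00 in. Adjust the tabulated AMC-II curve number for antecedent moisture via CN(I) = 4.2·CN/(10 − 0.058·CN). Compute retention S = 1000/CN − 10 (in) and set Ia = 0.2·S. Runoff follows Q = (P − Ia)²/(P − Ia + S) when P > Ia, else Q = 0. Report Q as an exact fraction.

NRCS table: row crops, straight row, good condition, soil group D → CN(II) = 89
Adjust CN=89 to AMC I: 4.2·89/(10 − 0.058·89) → (1869/5) ÷ (2419/500) = 186900/2419 ≈ 77.263
S = 1000/(186900/2419) − 10 = 5500/1869 in ≈ 2.943 in
Initial abstraction Ia = S/5 = (5500/1869)/5 = 1100/1869 ≈ 0.589 in
Since P=5.000 > Ia=0.589: effective rainfall P−Ia = 8245/1869 in
Q: (8245/1869)² ÷ (13745/1869) = 13596005/5137881 in (≈ 2.646 in)

Q = 13596005/5137881 in ≈ 2.646 in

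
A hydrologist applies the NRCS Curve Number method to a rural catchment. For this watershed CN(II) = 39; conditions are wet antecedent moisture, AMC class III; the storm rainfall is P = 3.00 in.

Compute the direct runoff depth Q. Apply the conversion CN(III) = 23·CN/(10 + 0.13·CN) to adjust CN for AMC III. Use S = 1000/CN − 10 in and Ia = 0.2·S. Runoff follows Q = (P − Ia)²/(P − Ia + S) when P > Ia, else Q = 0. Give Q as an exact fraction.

CN(III) from CN(II)=39: (23·39)/(10 + 0.13·39) = 89700/1507 ≈ 59.522
Retention S: 1000/CN − 10 with CN=59.522 → S = 6100/897 ≈ 6.800 in
Ia = 0.2·(6100/897) = 1220/897 in ≈ 1.360 in
Excess rainfall: 3.000 − 1.360 = 1.640 in; P > Ia so Q > 0
Runoff Q = (P−Ia)²/(P−Ia+S) = (1.640)²/(1.640+6.800) = 2163841/6791187 ≈ 0.319 in

Q = 2163841/6791187 in ≈ 0.319 in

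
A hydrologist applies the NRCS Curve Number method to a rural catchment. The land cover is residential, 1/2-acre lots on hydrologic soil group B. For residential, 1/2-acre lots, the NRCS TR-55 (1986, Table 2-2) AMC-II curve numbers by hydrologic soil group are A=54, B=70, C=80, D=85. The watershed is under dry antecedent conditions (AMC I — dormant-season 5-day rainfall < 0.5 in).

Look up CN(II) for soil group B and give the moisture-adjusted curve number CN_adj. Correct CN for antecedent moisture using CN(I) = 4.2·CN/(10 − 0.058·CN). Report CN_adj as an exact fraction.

NRCS table: residential, 1/2-acre lots, soil group B → CN(II) = 70
CN(I) from CN(II)=70: (4.2·70)/(10 − 0.058·70) = 4900/99 ≈ 49.495

CN_adj = 4900/99 ≈ 49.495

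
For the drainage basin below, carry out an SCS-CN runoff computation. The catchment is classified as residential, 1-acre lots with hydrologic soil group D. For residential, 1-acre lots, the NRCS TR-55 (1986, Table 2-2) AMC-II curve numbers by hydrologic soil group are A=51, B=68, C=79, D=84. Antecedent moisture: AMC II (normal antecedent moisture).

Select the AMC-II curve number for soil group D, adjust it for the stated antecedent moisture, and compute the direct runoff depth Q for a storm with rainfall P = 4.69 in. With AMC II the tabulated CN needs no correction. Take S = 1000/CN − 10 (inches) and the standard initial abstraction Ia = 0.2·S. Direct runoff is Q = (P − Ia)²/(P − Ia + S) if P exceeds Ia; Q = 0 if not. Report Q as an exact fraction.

Q = 81884401/27402900 in ≈ 2.988 in

NRCS table: residential, 1-acre lots, soil group D → CN(II) = 84
AMC II — tabulated CN = 84 applies directly.
Retention S: 1000/CN − 10 with CN=84.000 → S = 40/21 ≈ 1.905 in
Ia = 0.2·(40/21) = 8/21 in ≈ 0.381 in
Since P=4.690 > Ia=0.381: effective rainfall P−Ia = 9049/2100 in
Q = (9049/2100)²/((9049/2100) + 40/21) = (81884401/4410000)/(13049/2100) = 81884401/27402900 in ≈ 2.988 in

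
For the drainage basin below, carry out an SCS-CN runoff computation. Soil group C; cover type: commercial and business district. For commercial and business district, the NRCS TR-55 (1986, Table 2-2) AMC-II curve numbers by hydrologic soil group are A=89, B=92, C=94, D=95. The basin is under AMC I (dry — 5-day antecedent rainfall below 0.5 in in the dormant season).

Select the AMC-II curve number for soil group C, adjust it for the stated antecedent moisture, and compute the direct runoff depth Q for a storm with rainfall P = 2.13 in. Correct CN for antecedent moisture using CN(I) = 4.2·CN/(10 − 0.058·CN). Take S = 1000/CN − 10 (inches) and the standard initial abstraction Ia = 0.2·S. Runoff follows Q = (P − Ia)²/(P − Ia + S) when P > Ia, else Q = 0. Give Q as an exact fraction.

Q = 3609245929/3621533300 in ≈ 0.997 in

NRCS table: commercial and business district, soil group C → CN(II) = 94
CN(I) from CN(II)=94: (4.2·94)/(10 − 0.058·94) = 32900/379 ≈ 86.807
Max retention: S = 1000/(32900/379) − 10 = 500/329 in (≈ 1.520 in)
Ia = 0.2·(500/329) = 100/329 in ≈ 0.304 in
Excess rainfall: 2.130 − 0.304 = 1.826 in; P > Ia so Q > 0
Runoff Q = (P−Ia)²/(P−Ia+S) = (1.826)²/(1.826+1.520) = 3609245929/3621533300 ≈ 0.997 in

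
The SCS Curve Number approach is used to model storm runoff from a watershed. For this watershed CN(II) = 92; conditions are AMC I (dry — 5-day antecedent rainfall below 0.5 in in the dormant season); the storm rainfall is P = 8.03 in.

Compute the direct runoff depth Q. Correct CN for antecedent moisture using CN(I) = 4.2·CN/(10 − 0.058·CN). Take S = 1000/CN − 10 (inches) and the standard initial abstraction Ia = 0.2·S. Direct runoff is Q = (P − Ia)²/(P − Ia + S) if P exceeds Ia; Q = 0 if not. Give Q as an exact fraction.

Q = 135312886801/22597106700 in ≈ 5.988 in

Dry (AMC I): CN(I) = 4.2·92/(10 − 0.058·92) = (1932/5)/(583/125) = 48300/583 ≈ 82.847
S = 1000/(48300/583) − 10 = 1000/483 in ≈ 2.070 in
Ia = 0.2·(1000/483) = 200/483 in ≈ 0.414 in
P − Ia = 8.030 − 0.414 = 367849/48300 ≈ 7.616 in (> 0, runoff occurs)
Q = (367849/48300)²/((367849/48300) + 1000/483) = (135312886801/2332890000)/(467849/48300) = 135312886801/22597106700 in ≈ 5.988 in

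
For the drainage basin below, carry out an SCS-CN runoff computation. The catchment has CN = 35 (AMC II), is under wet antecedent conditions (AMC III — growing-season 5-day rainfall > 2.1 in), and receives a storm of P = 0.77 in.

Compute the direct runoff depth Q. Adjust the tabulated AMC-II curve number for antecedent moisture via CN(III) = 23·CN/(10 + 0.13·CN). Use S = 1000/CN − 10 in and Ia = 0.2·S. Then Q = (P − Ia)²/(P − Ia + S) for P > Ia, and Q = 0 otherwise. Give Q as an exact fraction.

CN(III) from CN(II)=35: (23·35)/(10 + 0.13·35) = 16100/291 ≈ 55.326
S = 1000/(16100/291) − 10 = 1300/161 in ≈ 8.075 in
Ia = 0.2·(1300/161) = 260/161 in ≈ 1.615 in
P = 0.770 ≤ Ia = 1.615 in: entire storm abstracted, Q = 0.

Q = 0 in ≈ 0.000 in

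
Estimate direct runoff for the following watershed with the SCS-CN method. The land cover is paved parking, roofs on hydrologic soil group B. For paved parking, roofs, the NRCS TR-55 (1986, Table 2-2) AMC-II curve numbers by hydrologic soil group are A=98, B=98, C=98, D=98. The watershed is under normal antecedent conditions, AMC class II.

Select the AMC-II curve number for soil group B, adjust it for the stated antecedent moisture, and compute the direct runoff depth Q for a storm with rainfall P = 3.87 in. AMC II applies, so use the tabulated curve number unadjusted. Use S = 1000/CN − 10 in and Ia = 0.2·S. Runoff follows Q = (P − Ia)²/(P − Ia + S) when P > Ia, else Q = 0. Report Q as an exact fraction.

Q = 352050169/96838700 in ≈ 3.635 in

NRCS table: paved parking, roofs, soil group B → CN(II) = 98
AMC II — tabulated CN = 98 applies directly.
Max retention: S = 1000/98 − 10 = 10/49 in (≈ 0.204 in)
Initial abstraction Ia = S/5 = (10/49)/5 = 2/49 ≈ 0.041 in
P − Ia = 3.870 − 0.041 = 18763/4900 ≈ 3.829 in (> 0, runoff occurs)
Q: (18763/4900)² ÷ (19763/4900) = 352050169/96838700 in (≈ 3.635 in)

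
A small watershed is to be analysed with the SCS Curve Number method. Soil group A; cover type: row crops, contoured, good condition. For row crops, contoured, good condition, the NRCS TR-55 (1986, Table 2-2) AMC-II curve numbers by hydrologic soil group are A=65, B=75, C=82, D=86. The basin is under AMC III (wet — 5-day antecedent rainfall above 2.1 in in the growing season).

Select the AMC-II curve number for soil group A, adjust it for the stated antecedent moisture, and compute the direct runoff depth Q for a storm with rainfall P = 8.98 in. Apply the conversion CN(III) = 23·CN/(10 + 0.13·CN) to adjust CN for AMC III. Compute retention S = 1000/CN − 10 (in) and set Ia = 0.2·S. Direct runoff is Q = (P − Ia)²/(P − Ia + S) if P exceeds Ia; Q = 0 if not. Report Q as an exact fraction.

NRCS table: row crops, contoured, good condition, soil group A → CN(II) = 65
Adjust CN=65 to AMC III: 23·65/(10 + 0.13·65) → 1495 ÷ (369/20) = 29900/369 ≈ 81.030
Retention S: 1000/CN − 10 with CN=81.030 → S = 700/299 ≈ 2.341 in
Ia = 0.2·(700/299) = 140/299 in ≈ 0.468 in
Excess rainfall: 8.980 − 0.468 = 8.512 in; P > Ia so Q > 0
Q: (127251/14950)² ÷ (162251/14950) = 16192817001/2425652450 in (≈ 6.676 in)

Q = 16192817001/2425652450 in ≈ 6.676 in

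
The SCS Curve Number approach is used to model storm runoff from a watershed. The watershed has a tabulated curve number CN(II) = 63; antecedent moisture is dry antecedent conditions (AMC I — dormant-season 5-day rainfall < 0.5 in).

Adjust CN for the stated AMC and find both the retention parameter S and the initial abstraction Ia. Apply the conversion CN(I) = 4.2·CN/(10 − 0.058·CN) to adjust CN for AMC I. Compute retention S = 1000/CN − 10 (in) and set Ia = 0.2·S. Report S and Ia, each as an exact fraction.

S = 18500/1323 in ≈ 13.983 in; Ia = 3700/1323 in ≈ 2.797 in

Adjust CN=63 to AMC I: 4.2·63/(10 − 0.058·63) → (1323/5) ÷ (3173/500) = 132300/3173 ≈ 41.696
Retention S: 1000/CN − 10 with CN=41.696 → S = 18500/1323 ≈ 13.983 in
Ia = 0.2·(18500/1323) = 3700/1323 in ≈ 2.797 in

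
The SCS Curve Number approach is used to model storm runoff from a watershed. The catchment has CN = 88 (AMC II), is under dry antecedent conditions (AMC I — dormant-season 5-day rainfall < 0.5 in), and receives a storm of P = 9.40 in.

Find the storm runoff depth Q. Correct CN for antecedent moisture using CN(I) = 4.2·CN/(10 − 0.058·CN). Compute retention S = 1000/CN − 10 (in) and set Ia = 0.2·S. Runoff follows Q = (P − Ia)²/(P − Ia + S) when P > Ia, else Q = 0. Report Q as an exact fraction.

Dry (AMC I): CN(I) = 4.2·88/(10 − 0.058·88) = (1848/5)/(612/125) = 3850/51 ≈ 75.490
Max retention: S = 1000/(3850/51) − 10 = 250/77 in (≈ 3.247 in)
Ia = 0.2S: 0.2·3.247 = 0.649 in (exactly 50/77)
Since P=9.400 > Ia=0.649: effective rainfall P−Ia = 3369/385 in
Runoff Q = (P−Ia)²/(P−Ia+S) = (8.751)²/(8.751+3.247) = 11350161/1778315 ≈ 6.383 in

Q = 11350161/1778315 in ≈ 6.383 in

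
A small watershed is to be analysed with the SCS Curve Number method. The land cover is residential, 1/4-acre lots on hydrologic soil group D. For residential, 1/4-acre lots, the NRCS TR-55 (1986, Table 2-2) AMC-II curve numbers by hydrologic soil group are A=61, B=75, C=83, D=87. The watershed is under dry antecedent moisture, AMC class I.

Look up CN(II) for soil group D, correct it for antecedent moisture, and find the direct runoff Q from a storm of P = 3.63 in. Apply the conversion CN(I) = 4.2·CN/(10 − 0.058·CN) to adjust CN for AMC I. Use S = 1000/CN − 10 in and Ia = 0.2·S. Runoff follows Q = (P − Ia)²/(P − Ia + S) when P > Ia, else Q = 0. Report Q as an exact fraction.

Q = 284303306401/216170822700 in ≈ 1.315 in

NRCS table: residential, 1/4-acre lots, soil group D → CN(II) = 87
CN(I) from CN(II)=87: (4.2·87)/(10 − 0.058·87) = 182700/2477 ≈ 73.759
Retention S: 1000/CN − 10 with CN=73.759 → S = 6500/1827 ≈ 3.558 in
Ia = 0.2·(6500/1827) = 1300/1827 in ≈ 0.712 in
P − Ia = 3.630 − 0.712 = 533201/182700 ≈ 2.918 in (> 0, runoff occurs)
Runoff Q = (P−Ia)²/(P−Ia+S) = (2.918)²/(2.918+3.558) = 284303306401/216170822700 ≈ 1.315 in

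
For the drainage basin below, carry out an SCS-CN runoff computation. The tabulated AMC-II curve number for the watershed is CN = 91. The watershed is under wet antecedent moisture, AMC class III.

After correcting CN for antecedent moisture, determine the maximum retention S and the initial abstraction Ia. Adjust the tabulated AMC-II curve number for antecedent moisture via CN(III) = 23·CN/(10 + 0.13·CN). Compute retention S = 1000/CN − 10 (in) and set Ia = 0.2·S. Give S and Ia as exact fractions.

S = 900/2093 in ≈ 0.430 in; Ia = 180/2093 in ≈ 0.086 in

CN(III) from CN(II)=91: (23·91)/(10 + 0.13·91) = 209300/2183 ≈ 95.877
S = 1000/(209300/2183) − 10 = 900/2093 in ≈ 0.430 in
Ia = 0.2·(900/2093) = 180/2093 in ≈ 0.086 in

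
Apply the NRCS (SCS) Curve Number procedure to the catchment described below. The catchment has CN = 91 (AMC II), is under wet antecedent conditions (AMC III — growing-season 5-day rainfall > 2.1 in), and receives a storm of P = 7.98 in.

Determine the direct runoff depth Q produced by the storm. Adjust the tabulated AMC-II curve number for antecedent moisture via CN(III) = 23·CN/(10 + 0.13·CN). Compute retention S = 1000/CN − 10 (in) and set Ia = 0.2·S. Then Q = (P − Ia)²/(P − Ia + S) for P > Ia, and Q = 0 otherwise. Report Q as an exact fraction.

Q = 227484258483/30387115850 in ≈ 7.486 in

CN(III) from CN(II)=91: (23·91)/(10 + 0.13·91) = 209300/2183 ≈ 95.877
S = 1000/(209300/2183) − 10 = 900/2093 in ≈ 0.430 in
Ia = 0.2·(900/2093) = 180/2093 in ≈ 0.086 in
P − Ia = 7.980 − 0.086 = 826107/104650 ≈ 7.894 in (> 0, runoff occurs)
Q = (826107/104650)²/((826107/104650) + 900/2093) = (682452775449/10951622500)/(871107/104650) = 227484258483/30387115850 in ≈ 7.486 in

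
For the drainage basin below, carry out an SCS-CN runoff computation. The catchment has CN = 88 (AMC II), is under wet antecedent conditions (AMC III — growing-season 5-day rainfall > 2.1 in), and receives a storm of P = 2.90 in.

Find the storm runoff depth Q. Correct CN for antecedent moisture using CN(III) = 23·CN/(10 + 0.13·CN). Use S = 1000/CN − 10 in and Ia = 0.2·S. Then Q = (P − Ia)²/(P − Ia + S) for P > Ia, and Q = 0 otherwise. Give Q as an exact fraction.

CN(III) from CN(II)=88: (23·88)/(10 + 0.13·88) = 6325/67 ≈ 94.403
Max retention: S = 1000/(6325/67) − 10 = 150/253 in (≈ 0.593 in)
Ia = 0.2·(150/253) = 30/253 in ≈ 0.119 in
Excess rainfall: 2.900 − 0.119 = 2.781 in; P > Ia so Q > 0
Q = (7037/2530)²/((7037/2530) + 150/253) = (49519369/6400900)/(8537/2530) = 49519369/21598610 in ≈ 2.293 in

Q = 49519369/21598610 in ≈ 2.293 in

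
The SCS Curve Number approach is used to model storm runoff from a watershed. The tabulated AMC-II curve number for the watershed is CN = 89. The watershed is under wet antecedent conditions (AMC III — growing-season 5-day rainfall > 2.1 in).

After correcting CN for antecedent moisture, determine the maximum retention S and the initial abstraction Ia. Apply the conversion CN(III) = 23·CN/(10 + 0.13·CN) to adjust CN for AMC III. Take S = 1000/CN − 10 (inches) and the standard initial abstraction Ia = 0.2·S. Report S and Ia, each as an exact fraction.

S = 1100/2047 in ≈ 0.537 in; Ia = 220/2047 in ≈ 0.107 in

Wet (AMC III): CN(III) = 23·89/(10 + 0.13·89) = 2047/(2157/100) = 204700/2157 ≈ 94.900
Retention S: 1000/CN − 10 with CN=94.900 → S = 1100/2047 ≈ 0.537 in
Ia = 0.2·(1100/2047) = 220/2047 in ≈ 0.107 in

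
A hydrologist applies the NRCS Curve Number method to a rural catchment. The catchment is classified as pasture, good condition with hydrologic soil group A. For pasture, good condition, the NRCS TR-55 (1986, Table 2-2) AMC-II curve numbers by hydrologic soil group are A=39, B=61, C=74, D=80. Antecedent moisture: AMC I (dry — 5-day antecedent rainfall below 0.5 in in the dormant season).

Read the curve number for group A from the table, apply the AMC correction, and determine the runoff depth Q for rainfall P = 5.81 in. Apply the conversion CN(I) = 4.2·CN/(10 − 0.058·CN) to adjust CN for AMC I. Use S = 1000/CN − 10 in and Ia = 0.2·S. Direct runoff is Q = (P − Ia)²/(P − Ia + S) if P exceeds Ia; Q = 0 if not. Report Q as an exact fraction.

NRCS table: pasture, good condition, soil group A → CN(II) = 39
CN(I) from CN(II)=39: (4.2·39)/(10 − 0.058·39) = 81900/3869 ≈ 21.168
S = 1000/(81900/3869) − 10 = 30500/819 in ≈ 37.241 in
Ia = 0.2S: 0.2·37.241 = 7.448 in (exactly 6100/819)
P = 5.810 ≤ Ia = 7.448 in: entire storm abstracted, Q = 0.

Q = 0 in ≈ 0.000 in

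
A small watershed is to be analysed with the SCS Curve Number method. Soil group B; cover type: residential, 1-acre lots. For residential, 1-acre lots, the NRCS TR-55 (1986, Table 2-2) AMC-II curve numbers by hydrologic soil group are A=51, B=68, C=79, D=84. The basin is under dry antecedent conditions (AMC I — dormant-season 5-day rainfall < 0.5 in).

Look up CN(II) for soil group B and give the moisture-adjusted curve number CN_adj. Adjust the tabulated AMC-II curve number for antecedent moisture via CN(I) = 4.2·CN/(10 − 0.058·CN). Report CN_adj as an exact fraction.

NRCS table: residential, 1-acre lots, soil group B → CN(II) = 68
Dry (AMC I): CN(I) = 4.2·68/(10 − 0.058·68) = (1428/5)/(757/125) = 35700/757 ≈ 47.160

CN_adj = 35700/757 ≈ 47.160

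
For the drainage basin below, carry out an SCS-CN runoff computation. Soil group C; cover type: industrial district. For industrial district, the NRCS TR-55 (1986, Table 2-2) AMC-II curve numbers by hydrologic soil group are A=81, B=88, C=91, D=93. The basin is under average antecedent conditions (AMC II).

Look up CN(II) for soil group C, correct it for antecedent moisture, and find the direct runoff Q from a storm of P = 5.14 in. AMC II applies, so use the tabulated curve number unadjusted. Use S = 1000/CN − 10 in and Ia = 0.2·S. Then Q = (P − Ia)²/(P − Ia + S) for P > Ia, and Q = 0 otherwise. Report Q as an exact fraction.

NRCS table: industrial district, soil group C → CN(II) = 91
AMC II — tabulated CN = 91 applies directly.
Retention S: 1000/CN − 10 with CN=91.000 → S = 90/91 ≈ 0.989 in
Ia = 0.2S: 0.2·0.989 = 0.198 in (exactly 18/91)
P − Ia = 5.140 − 0.198 = 22487/4550 ≈ 4.942 in (> 0, runoff occurs)
Runoff Q = (P−Ia)²/(P−Ia+S) = (4.942)²/(4.942+0.989) = 505665169/122790850 ≈ 4.118 in

Q = 505665169/122790850 in ≈ 4.118 in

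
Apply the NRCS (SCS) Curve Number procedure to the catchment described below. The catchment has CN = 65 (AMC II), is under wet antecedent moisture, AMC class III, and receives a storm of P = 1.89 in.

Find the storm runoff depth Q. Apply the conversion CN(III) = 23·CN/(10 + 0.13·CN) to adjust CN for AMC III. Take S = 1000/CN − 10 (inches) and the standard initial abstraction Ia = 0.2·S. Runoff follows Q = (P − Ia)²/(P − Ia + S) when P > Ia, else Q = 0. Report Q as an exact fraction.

Q = 258169303/480582700 in ≈ 0.537 in

Adjust CN=65 to AMC III: 23·65/(10 + 0.13·65) → 1495 ÷ (369/20) = 29900/369 ≈ 81.030
S = 1000/(29900/369) − 10 = 700/299 in ≈ 2.341 in
Ia = 0.2S: 0.2·2.341 = 0.468 in (exactly 140/299)
Excess rainfall: 1.890 − 0.468 = 1.422 in; P > Ia so Q > 0
Runoff Q = (P−Ia)²/(P−Ia+S) = (1.422)²/(1.422+2.341) = 258169303/480582700 ≈ 0.537 in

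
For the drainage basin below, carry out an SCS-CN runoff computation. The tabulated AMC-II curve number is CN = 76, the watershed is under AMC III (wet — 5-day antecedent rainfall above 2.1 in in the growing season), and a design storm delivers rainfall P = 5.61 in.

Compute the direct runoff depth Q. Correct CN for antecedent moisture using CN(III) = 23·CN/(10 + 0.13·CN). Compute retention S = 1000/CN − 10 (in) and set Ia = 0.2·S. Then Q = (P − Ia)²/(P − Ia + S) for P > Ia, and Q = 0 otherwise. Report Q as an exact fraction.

CN(III) from CN(II)=76: (23·76)/(10 + 0.13·76) = 43700/497 ≈ 87.928
Max retention: S = 1000/(43700/497) − 10 = 600/437 in (≈ 1.373 in)
Initial abstraction Ia = S/5 = (600/437)/5 = 120/437 ≈ 0.275 in
P − Ia = 5.610 − 0.275 = 233157/43700 ≈ 5.335 in (> 0, runoff occurs)
Runoff Q = (P−Ia)²/(P−Ia+S) = (5.335)²/(5.335+1.373) = 6040242961/1423440100 ≈ 4.243 in

Q = 6040242961/1423440100 in ≈ 4.243 in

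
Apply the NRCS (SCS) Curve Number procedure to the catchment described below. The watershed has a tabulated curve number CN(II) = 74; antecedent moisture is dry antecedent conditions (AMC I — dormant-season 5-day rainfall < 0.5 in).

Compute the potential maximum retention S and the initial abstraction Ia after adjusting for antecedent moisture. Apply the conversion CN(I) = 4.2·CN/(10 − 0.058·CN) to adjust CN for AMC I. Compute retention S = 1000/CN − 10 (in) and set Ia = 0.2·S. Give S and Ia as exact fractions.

S = 6500/777 in ≈ 8.366 in; Ia = 1300/777 in ≈ 1.673 in

Dry (AMC I): CN(I) = 4.2·74/(10 − 0.058·74) = (1554/5)/(1427/250) = 77700/1427 ≈ 54.450
Max retention: S = 1000/(77700/1427) − 10 = 6500/777 in (≈ 8.366 in)
Ia = 0.2S: 0.2·8.366 = 1.673 in (exactly 1300/777)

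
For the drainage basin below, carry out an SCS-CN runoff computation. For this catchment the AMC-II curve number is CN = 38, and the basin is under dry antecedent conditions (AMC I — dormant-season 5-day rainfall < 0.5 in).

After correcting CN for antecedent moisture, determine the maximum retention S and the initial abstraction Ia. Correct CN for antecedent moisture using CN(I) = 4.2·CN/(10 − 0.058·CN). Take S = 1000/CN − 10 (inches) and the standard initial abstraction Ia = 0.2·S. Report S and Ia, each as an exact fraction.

S = 15500/399 in ≈ 38.847 in; Ia = 3100/399 in ≈ 7.769 in

CN(I) from CN(II)=38: (4.2·38)/(10 − 0.058·38) = 39900/1949 ≈ 20.472
S = 1000/(39900/1949) − 10 = 15500/399 in ≈ 38.847 in
Ia = 0.2·(15500/399) = 3100/399 in ≈ 7.769 in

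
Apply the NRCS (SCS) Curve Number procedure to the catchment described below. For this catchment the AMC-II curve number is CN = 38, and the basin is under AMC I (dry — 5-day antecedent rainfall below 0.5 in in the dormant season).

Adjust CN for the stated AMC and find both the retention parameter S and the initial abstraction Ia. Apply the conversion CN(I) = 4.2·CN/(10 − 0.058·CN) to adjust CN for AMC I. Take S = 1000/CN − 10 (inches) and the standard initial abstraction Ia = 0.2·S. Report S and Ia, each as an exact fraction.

S = 15500/399 in ≈ 38.847 in; Ia = 3100/399 in ≈ 7.769 in

CN(I) from CN(II)=38: (4.2·38)/(10 − 0.058·38) = 39900/1949 ≈ 20.472
Max retention: S = 1000/(39900/1949) − 10 = 15500/399 in (≈ 38.847 in)
Ia = 0.2·(15500/399) = 3100/399 in ≈ 7.769 in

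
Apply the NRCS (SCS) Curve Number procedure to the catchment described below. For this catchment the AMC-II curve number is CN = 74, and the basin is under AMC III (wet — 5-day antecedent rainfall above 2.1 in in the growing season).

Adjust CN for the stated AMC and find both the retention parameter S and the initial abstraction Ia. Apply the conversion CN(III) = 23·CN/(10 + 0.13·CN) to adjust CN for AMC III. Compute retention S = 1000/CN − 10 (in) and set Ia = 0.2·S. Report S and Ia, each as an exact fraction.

Adjust CN=74 to AMC III: 23·74/(10 + 0.13·74) → 1702 ÷ (981/50) = 85100/981 ≈ 86.748
Max retention: S = 1000/(85100/981) − 10 = 1300/851 in (≈ 1.528 in)
Ia = 0.2S: 0.2·1.528 = 0.306 in (exactly 260/851)

S = 1300/851 in ≈ 1.528 in; Ia = 260/851 in ≈ 0.306 in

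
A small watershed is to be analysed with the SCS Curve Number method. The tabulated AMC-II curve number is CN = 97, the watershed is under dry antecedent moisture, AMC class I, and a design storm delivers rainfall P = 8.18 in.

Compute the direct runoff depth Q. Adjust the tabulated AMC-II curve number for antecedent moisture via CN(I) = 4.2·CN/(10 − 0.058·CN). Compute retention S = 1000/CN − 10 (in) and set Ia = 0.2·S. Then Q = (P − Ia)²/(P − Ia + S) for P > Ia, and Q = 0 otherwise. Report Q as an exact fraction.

Dry (AMC I): CN(I) = 4.2·97/(10 − 0.058·97) = (2037/5)/(2187/500) = 67900/729 ≈ 93.141
Max retention: S = 1000/(67900/729) − 10 = 500/679 in (≈ 0.736 in)
Ia = 0.2·(500/679) = 100/679 in ≈ 0.147 in
Excess rainfall: 8.180 − 0.147 = 8.033 in; P > Ia so Q > 0
Q = (272711/33950)²/((272711/33950) + 500/679) = (74371289521/1152602500)/(297711/33950) = 74371289521/10107288450 in ≈ 7.358 in

Q = 74371289521/10107288450 in ≈ 7.358 in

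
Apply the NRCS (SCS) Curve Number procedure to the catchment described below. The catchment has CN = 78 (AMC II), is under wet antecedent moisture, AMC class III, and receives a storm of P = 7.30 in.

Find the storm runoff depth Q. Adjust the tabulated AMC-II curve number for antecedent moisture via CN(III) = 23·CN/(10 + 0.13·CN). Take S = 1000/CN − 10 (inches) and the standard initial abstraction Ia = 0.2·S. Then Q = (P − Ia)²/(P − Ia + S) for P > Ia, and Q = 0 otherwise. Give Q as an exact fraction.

Adjust CN=78 to AMC III: 23·78/(10 + 0.13·78) → 1794 ÷ (1007/50) = 89700/1007 ≈ 89.076
Retention S: 1000/CN − 10 with CN=89.076 → S = 1100/897 ≈ 1.226 in
Ia = 0.2S: 0.2·1.226 = 0.245 in (exactly 220/897)
Excess rainfall: 7.300 − 0.245 = 7.055 in; P > Ia so Q > 0
Q: (63281/8970)² ÷ (74281/8970) = 4004484961/666300570 in (≈ 6.010 in)

Q = 4004484961/666300570 in ≈ 6.010 in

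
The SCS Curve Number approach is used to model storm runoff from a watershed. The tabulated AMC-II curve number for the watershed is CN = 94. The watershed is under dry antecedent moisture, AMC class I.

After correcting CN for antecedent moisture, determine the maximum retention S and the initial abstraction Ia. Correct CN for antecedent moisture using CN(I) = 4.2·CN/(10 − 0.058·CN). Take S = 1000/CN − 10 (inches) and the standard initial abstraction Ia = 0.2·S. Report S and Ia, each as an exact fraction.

S = 500/329 in ≈ 1.520 in; Ia = 100/329 in ≈ 0.304 in

Dry (AMC I): CN(I) = 4.2·94/(10 − 0.058·94) = (1974/5)/(1137/250) = 32900/379 ≈ 86.807
Max retention: S = 1000/(32900/379) − 10 = 500/329 in (≈ 1.520 in)
Ia = 0.2S: 0.2·1.520 = 0.304 in (exactly 100/329)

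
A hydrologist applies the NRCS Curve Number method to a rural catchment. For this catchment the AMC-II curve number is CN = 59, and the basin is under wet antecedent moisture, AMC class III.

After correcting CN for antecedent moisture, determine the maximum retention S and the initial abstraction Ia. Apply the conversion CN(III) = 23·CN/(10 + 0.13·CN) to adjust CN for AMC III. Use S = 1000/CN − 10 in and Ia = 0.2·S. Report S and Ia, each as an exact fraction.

Adjust CN=59 to AMC III: 23·59/(10 + 0.13·59) → 1357 ÷ (1767/100) = 135700/1767 ≈ 76.797
Retention S: 1000/CN − 10 with CN=76.797 → S = 4100/1357 ≈ 3.021 in
Ia = 0.2S: 0.2·3.021 = 0.604 in (exactly 820/1357)

S = 4100/1357 in ≈ 3.021 in; Ia = 820/1357 in ≈ 0.604 in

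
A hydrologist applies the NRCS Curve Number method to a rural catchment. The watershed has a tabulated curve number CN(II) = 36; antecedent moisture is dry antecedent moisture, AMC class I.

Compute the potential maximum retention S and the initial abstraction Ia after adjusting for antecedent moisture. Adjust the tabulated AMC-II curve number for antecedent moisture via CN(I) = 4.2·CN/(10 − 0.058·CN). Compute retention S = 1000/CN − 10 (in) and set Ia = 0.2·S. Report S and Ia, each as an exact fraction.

S = 8000/189 in ≈ 42.328 in; Ia = 1600/189 in ≈ 8.466 in

CN(I) from CN(II)=36: (4.2·36)/(10 − 0.058·36) = 18900/989 ≈ 19.110
S = 1000/(18900/989) − 10 = 8000/189 in ≈ 42.328 in
Initial abstraction Ia = S/5 = (8000/189)/5 = 1600/189 ≈ 8.466 in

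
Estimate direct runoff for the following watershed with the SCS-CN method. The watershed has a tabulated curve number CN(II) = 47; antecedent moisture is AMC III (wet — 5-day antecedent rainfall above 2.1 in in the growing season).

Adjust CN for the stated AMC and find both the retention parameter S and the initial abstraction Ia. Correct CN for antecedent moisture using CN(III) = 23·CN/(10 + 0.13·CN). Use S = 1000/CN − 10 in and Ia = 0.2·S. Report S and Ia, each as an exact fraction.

S = 5300/1081 in ≈ 4.903 in; Ia = 1060/1081 in ≈ 0.981 in

CN(III) from CN(II)=47: (23·47)/(10 + 0.13·47) = 108100/1611 ≈ 67.101
Max retention: S = 1000/(108100/1611) − 10 = 5300/1081 in (≈ 4.903 in)
Ia = 0.2·(5300/1081) = 1060/1081 in ≈ 0.981 in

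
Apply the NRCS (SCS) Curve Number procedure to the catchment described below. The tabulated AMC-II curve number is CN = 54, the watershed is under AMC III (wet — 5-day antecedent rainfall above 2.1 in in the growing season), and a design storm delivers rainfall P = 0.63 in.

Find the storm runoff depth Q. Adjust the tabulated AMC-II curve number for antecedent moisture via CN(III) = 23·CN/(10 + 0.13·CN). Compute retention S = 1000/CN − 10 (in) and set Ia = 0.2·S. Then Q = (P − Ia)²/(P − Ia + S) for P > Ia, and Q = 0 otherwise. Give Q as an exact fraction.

Q = 0 in ≈ 0.000 in

CN(III) from CN(II)=54: (23·54)/(10 + 0.13·54) = 2700/37 ≈ 72.973
S = 1000/(2700/37) − 10 = 100/27 in ≈ 3.704 in
Ia = 0.2S: 0.2·3.704 = 0.741 in (exactly 20/27)
P = 0.630 ≤ Ia = 0.741 in: entire storm abstracted, Q = 0.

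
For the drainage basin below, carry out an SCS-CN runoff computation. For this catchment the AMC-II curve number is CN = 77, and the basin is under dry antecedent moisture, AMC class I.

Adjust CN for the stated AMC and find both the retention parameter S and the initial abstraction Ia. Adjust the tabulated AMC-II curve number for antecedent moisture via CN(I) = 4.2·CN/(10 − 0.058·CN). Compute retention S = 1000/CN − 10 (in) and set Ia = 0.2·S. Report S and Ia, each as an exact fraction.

Adjust CN=77 to AMC I: 4.2·77/(10 − 0.058·77) → (1617/5) ÷ (2767/500) = 161700/2767 ≈ 58.439
Max retention: S = 1000/(161700/2767) − 10 = 11500/1617 in (≈ 7.112 in)
Initial abstraction Ia = S/5 = (11500/1617)/5 = 2300/1617 ≈ 1.422 in

S = 11500/1617 in ≈ 7.112 in; Ia = 2300/1617 in ≈ 1.422 in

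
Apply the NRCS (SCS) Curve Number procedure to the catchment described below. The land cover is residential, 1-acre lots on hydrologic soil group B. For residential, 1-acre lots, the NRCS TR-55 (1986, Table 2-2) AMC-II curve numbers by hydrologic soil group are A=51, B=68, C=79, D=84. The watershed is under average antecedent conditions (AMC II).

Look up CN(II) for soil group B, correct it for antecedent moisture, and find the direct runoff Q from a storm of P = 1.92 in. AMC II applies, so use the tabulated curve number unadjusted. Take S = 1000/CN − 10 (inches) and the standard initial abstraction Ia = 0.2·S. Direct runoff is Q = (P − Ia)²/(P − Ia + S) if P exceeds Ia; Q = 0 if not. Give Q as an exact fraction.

Q = 10816/64175 in ≈ 0.169 in

NRCS table: residential, 1-acre lots, soil group B → CN(II) = 68
AMC II — tabulated CN = 68 applies directly.
Retention S: 1000/CN − 10 with CN=68.000 → S = 80/17 ≈ 4.706 in
Ia = 0.2S: 0.2·4.706 = 0.941 in (exactly 16/17)
Excess rainfall: 1.920 − 0.941 = 0.979 in; P > Ia so Q > 0
Q: (416/425)² ÷ (2416/425) = 10816/64175 in (≈ 0.169 in)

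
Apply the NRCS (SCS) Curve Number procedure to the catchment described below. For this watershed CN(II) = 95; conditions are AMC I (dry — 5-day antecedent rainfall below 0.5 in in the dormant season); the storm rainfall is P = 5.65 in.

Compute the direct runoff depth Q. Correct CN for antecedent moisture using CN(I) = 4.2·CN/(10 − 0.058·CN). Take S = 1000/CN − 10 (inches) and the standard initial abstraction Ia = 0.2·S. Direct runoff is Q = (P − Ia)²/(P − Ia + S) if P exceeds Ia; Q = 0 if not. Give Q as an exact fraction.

Q = 1856489569/423634260 in ≈ 4.382 in

CN(I) from CN(II)=95: (4.2·95)/(10 − 0.058·95) = 39900/449 ≈ 88.864
S = 1000/(39900/449) − 10 = 500/399 in ≈ 1.253 in
Ia = 0.2S: 0.2·1.253 = 0.251 in (exactly 100/399)
P − Ia = 5.650 − 0.251 = 43087/7980 ≈ 5.399 in (> 0, runoff occurs)
Q: (43087/7980)² ÷ (53087/7980) = 1856489569/423634260 in (≈ 4.382 in)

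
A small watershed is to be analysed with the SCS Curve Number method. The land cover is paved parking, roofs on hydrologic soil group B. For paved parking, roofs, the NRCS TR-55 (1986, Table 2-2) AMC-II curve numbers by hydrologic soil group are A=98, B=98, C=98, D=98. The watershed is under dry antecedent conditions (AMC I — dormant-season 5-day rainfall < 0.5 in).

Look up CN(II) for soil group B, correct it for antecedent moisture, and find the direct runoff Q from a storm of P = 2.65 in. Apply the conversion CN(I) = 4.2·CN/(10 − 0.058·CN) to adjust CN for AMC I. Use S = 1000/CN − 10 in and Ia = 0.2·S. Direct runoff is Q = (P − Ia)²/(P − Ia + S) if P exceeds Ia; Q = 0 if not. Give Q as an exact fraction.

NRCS table: paved parking, roofs, soil group B → CN(II) = 98
CN(I) from CN(II)=98: (4.2·98)/(10 − 0.058·98) = 102900/1079 ≈ 95.366
Retention S: 1000/CN − 10 with CN=95.366 → S = 500/1029 ≈ 0.486 in
Initial abstraction Ia = S/5 = (500/1029)/5 = 100/1029 ≈ 0.097 in
Excess rainfall: 2.650 − 0.097 = 2.553 in; P > Ia so Q > 0
Q = (52537/20580)²/((52537/20580) + 500/1029) = (2760136369/423536400)/(62537/20580) = 2760136369/1287011460 in ≈ 2.145 in

Q = 2760136369/1287011460 in ≈ 2.145 in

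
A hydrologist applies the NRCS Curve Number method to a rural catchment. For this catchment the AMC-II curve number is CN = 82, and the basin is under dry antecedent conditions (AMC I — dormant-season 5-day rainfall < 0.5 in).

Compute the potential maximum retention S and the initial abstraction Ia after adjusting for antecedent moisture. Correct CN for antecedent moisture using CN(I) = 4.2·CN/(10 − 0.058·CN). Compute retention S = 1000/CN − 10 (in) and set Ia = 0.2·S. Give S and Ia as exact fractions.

S = 1500/287 in ≈ 5.226 in; Ia = 300/287 in ≈ 1.045 in

Dry (AMC I): CN(I) = 4.2·82/(10 − 0.058·82) = (1722/5)/(1311/250) = 28700/437 ≈ 65.675
Max retention: S = 1000/(28700/437) − 10 = 1500/287 in (≈ 5.226 in)
Ia = 0.2·(1500/287) = 300/287 in ≈ 1.045 in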